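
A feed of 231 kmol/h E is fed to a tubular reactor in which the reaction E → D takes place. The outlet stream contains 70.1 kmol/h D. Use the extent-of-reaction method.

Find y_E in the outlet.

0.697

For D: n = n₀ + 1ξ → 70.1 = 0 + 1ξ, giving ξ = 70.1 kmol/h.
Outlet amounts (n = n₀ + ν ξ):
  E: 231 − 1(70.1) = 160.9
  D: 0 + 1(70.1) = 70.1
Total out = 231 kmol/h; y_E = 160.9 / 231 = 0.6965.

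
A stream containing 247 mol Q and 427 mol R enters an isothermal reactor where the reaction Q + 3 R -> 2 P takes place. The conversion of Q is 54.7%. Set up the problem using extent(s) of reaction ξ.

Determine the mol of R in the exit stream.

Q reacted = 0.547 × 247 = 135.1 mol; ν_Q = −1, so ξ = 135.1/1 = 135.1 mol.
Outlet amounts (n = n₀ + ν ξ):
  Q: 247 − 1(135.1) = 111.9
  R: 427 − 3(135.1) = 21.67
  P: 0 + 2(135.1) = 270.2

21.7 mol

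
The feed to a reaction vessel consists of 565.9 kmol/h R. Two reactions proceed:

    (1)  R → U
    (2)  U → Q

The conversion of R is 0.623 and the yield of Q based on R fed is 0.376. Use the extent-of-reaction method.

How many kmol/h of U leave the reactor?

140 kmol/h

Conversion of R: R consumed = 1ξ₁ = 0.623 × 565.9 → ξ₁ = 352.6 kmol/h.
Yield of Q: 1ξ₂ / 565.9 = 0.376 → ξ₂ = 212.8 kmol/h.
Outlet amounts (n = n₀ + Σ ν·ξ):
  R: 565.9 − 1(352.6) = 213.3
  U: 0 + 1(352.6) − 1(212.8) = 139.8
  Q: 0 + 1(212.8) = 212.8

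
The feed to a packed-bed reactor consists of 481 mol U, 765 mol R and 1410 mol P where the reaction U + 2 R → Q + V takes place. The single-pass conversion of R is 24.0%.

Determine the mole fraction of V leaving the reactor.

0.0358

R reacted = 0.24 × 765 = 183.6 mol; ν_R = −2, so ξ = 183.6/2 = 91.8 mol.
Outlet amounts (n = n₀ + ν ξ):
  U: 481 − 1(91.8) = 389.2
  R: 765 − 2(91.8) = 581.4
  Q: 0 + 1(91.8) = 91.8
  V: 0 + 1(91.8) = 91.8
  P: 1410 (inert)
Total out = 2564 mol; y_V = 91.8 / 2564 = 0.0358.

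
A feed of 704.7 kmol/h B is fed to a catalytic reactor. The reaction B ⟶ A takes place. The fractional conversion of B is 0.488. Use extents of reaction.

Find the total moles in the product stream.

B reacted = 0.488 × 704.7 = 343.9 kmol/h; ν_B = −1, so ξ = 343.9/1 = 343.9 kmol/h.
Outlet amounts (n = n₀ + ν ξ):
  B: 704.7 − 1(343.9) = 360.8
  A: 0 + 1(343.9) = 343.9
Total out = 360.8 + 343.9 = 704.7 kmol/h.

705 kmol/h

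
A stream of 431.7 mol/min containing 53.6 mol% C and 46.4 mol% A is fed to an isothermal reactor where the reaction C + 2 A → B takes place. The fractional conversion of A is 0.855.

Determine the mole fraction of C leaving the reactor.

0.56

A reacted = 0.855 × 200.3 = 171.3 mol/min; ν_A = −2, so ξ = 171.3/2 = 85.63 mol/min.
Outlet amounts (n = n₀ + ν ξ):
  C: 231.4 − 1(85.63) = 145.8
  A: 200.3 − 2(85.63) = 29.04
  B: 0 + 1(85.63) = 85.63
Total out = 260.4 mol/min; y_C = 145.8 / 260.4 = 0.5597.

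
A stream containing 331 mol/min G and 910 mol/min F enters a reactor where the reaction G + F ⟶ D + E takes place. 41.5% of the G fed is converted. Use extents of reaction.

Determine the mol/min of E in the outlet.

G reacted = 0.415 × 331 = 137.4 mol/min; ν_G = −1, so ξ = 137.4/1 = 137.4 mol/min.
Outlet amounts (n = n₀ + ν ξ):
  G: 331 − 1(137.4) = 193.6
  F: 910 − 1(137.4) = 772.6
  D: 0 + 1(137.4) = 137.4
  E: 0 + 1(137.4) = 137.4

137 mol/min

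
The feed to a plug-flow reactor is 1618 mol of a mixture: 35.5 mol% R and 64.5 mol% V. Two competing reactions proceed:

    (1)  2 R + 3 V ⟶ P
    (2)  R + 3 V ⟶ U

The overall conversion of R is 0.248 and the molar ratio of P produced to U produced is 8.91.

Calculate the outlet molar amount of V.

819 mol

Conversion of R: R consumed = 0.248 × 574.4 = 142.4 mol = 2ξ₁ + 1ξ₂.
Selectivity: 1ξ₁ / (1ξ₂) = 8.91 → ξ₁ = 8.91 ξ₂.
Substitute: (2·8.91 + 1) ξ₂ = 142.4 → ξ₂ = 7.569 mol, ξ₁ = 67.44 mol.
Outlet amounts (n = n₀ + Σ ν·ξ):
  R: 574.4 − 2(67.44) − 1(7.569) = 431.9
  V: 1044 − 3(67.44) − 3(7.569) = 818.6
  P: 0 + 1(67.44) = 67.44
  U: 0 + 1(7.569) = 7.569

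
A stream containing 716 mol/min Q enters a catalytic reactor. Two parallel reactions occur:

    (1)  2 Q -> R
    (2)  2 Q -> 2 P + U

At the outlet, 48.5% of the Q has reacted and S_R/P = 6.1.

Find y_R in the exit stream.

0.282

Conversion of Q: Q consumed = 0.485 × 716 = 347.3 mol/min = 2ξ₁ + 2ξ₂.
Selectivity: 1ξ₁ / (2ξ₂) = 6.1 → ξ₁ = 12.2 ξ₂.
Substitute: (2·12.2 + 2) ξ₂ = 347.3 → ξ₂ = 13.15 mol/min, ξ₁ = 160.5 mol/min.
Outlet amounts (n = n₀ + Σ ν·ξ):
  Q: 716 − 2(160.5) − 2(13.15) = 368.7
  R: 0 + 1(160.5) = 160.5
  P: 0 + 2(13.15) = 26.31
  U: 0 + 1(13.15) = 13.15
Total out = 568.7 mol/min; y_R = 160.5 / 568.7 = 0.2822.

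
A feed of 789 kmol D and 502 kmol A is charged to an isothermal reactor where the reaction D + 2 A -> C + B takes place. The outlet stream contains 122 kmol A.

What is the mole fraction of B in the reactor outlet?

0.173

For A: n = n₀ − 2ξ → 122 = 502 − 2ξ, giving ξ = 190 kmol.
Outlet amounts (n = n₀ + ν ξ):
  D: 789 − 1(190) = 599
  A: 502 − 2(190) = 122
  C: 0 + 1(190) = 190
  B: 0 + 1(190) = 190
Total out = 1101 kmol; y_B = 190 / 1101 = 0.1726.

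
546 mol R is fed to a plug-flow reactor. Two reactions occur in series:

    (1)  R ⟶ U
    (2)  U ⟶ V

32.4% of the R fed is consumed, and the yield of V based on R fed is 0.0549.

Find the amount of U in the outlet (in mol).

147 mol

Conversion of R: R consumed = 1ξ₁ = 0.324 × 546 → ξ₁ = 176.9 mol.
Yield of V: 1ξ₂ / 546 = 0.0549 → ξ₂ = 29.98 mol.
Outlet amounts (n = n₀ + Σ ν·ξ):
  R: 546 − 1(176.9) = 369.1
  U: 0 + 1(176.9) − 1(29.98) = 146.9
  V: 0 + 1(29.98) = 29.98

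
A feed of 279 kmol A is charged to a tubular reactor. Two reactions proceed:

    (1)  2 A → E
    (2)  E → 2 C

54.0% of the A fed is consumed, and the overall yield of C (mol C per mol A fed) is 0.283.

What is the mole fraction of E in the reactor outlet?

Conversion of A: A consumed = 2ξ₁ = 0.54 × 279 → ξ₁ = 75.33 kmol.
Yield of C: 2ξ₂ / 279 = 0.283 → ξ₂ = 39.48 kmol.
Outlet amounts (n = n₀ + Σ ν·ξ):
  A: 279 − 2(75.33) = 128.3
  E: 0 + 1(75.33) − 1(39.48) = 35.85
  C: 0 + 2(39.48) = 78.96
Total out = 243.1 kmol; y_E = 35.85 / 243.1 = 0.1474.

0.147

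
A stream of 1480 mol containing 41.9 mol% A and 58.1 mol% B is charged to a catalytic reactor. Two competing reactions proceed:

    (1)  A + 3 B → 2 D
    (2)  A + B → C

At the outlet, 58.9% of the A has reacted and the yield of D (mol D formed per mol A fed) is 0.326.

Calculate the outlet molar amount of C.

Yield of D: 2ξ₁ / 620.1 = 0.326 → ξ₁ = 101.1 mol.
Conversion of A: 1ξ₁ + 1ξ₂ = 0.589 × 620.1 = 365.3 → ξ₂ = 264.2 mol.
Outlet amounts (n = n₀ + Σ ν·ξ):
  A: 620.1 − 1(101.1) − 1(264.2) = 254.9
  B: 859.9 − 3(101.1) − 1(264.2) = 292.5
  D: 0 + 2(101.1) = 202.2
  C: 0 + 1(264.2) = 264.2

264 mol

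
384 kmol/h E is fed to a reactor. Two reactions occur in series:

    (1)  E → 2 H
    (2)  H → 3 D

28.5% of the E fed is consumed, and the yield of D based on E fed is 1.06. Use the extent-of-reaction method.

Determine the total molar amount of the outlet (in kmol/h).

Conversion of E: E consumed = 1ξ₁ = 0.285 × 384 → ξ₁ = 109.4 kmol/h.
Yield of D: 3ξ₂ / 384 = 1.06 → ξ₂ = 135.7 kmol/h.
Outlet amounts (n = n₀ + Σ ν·ξ):
  E: 384 − 1(109.4) = 274.6
  H: 0 + 2(109.4) − 1(135.7) = 83.2
  D: 0 + 3(135.7) = 407
Total out = 274.6 + 83.2 + 407 = 764.8 kmol/h.

765 kmol/h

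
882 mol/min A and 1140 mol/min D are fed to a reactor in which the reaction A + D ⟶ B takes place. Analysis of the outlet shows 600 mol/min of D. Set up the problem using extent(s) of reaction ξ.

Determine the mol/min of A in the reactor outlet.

342 mol/min

For D: n = n₀ − 1ξ → 600 = 1140 − 1ξ, giving ξ = 540 mol/min.
Outlet amounts (n = n₀ + ν ξ):
  A: 882 − 1(540) = 342
  D: 1140 − 1(540) = 600
  B: 0 + 1(540) = 540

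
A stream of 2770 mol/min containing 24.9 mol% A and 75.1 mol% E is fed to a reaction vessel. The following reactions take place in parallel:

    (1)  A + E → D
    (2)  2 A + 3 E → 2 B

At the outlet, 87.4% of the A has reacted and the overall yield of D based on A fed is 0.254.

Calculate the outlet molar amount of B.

Yield of D: 1ξ₁ / 689.7 = 0.254 → ξ₁ = 175.2 mol/min.
Conversion of A: 1ξ₁ + 2ξ₂ = 0.874 × 689.7 = 602.8 → ξ₂ = 213.8 mol/min.
Outlet amounts (n = n₀ + Σ ν·ξ):
  A: 689.7 − 1(175.2) − 2(213.8) = 86.91
  E: 2080 − 1(175.2) − 3(213.8) = 1264
  D: 0 + 1(175.2) = 175.2
  B: 0 + 2(213.8) = 427.6

428 mol/min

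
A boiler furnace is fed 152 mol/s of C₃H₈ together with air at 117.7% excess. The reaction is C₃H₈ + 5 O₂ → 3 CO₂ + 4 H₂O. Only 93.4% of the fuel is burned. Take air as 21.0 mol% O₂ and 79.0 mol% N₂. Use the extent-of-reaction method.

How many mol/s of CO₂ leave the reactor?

Stoichiometric O₂ = 5 × 152 = 760 mol/s; O₂ fed = 760 × 2.177 = 1655 mol/s.
N₂ fed = 1655 × 79/21 = 6224 mol/s.
Fuel reacted = 0.934 × 152 → ξ = 142 mol/s.
Outlet (n = n₀ + ν ξ):
  C₃H₈: 152 − 1(142) = 10.03
  O₂: 1655 − 5(142) = 944.7
  N₂: 6224 (inert)
  CO₂: 0 + 3(142) = 425.9
  H₂O: 0 + 4(142) = 567.9

426 mol/s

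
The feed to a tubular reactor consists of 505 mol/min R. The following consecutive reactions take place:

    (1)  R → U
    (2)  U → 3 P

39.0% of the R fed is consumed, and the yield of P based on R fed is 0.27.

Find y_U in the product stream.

Conversion of R: R consumed = 1ξ₁ = 0.39 × 505 → ξ₁ = 197 mol/min.
Yield of P: 3ξ₂ / 505 = 0.27 → ξ₂ = 45.45 mol/min.
Outlet amounts (n = n₀ + Σ ν·ξ):
  R: 505 − 1(197) = 308
  U: 0 + 1(197) − 1(45.45) = 151.5
  P: 0 + 3(45.45) = 136.4
Total out = 595.9 mol/min; y_U = 151.5 / 595.9 = 0.2542.

0.254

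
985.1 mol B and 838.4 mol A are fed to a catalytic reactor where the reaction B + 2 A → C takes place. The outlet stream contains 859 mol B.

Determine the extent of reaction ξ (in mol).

For B: n = n₀ − 1ξ → 859 = 985.1 − 1ξ, giving ξ = 126.1 mol.
Outlet amounts (n = n₀ + ν ξ):
  B: 985.1 − 1(126.1) = 859
  A: 838.4 − 2(126.1) = 586.2
  C: 0 + 1(126.1) = 126.1

ξ = 126 mol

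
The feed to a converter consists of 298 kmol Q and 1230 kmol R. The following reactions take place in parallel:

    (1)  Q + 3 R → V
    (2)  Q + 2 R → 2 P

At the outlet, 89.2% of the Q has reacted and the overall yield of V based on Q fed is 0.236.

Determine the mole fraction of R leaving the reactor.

0.56

Yield of V: 1ξ₁ / 298 = 0.236 → ξ₁ = 70.33 kmol.
Conversion of Q: 1ξ₁ + 1ξ₂ = 0.892 × 298 = 265.8 → ξ₂ = 195.5 kmol.
Outlet amounts (n = n₀ + Σ ν·ξ):
  Q: 298 − 1(70.33) − 1(195.5) = 32.18
  R: 1230 − 3(70.33) − 2(195.5) = 628
  V: 0 + 1(70.33) = 70.33
  P: 0 + 2(195.5) = 391
Total out = 1122 kmol; y_R = 628 / 1122 = 0.56.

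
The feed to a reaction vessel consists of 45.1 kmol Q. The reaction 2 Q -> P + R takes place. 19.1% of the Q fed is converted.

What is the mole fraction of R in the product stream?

0.0955

Q reacted = 0.191 × 45.1 = 8.614 kmol; ν_Q = −2, so ξ = 8.614/2 = 4.307 kmol.
Outlet amounts (n = n₀ + ν ξ):
  Q: 45.1 − 2(4.307) = 36.49
  P: 0 + 1(4.307) = 4.307
  R: 0 + 1(4.307) = 4.307
Total out = 45.1 kmol; y_R = 4.307 / 45.1 = 0.0955.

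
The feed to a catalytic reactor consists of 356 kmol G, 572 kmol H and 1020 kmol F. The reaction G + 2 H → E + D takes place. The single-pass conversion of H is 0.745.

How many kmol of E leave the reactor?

H reacted = 0.745 × 572 = 426.1 kmol; ν_H = −2, so ξ = 426.1/2 = 213.1 kmol.
Outlet amounts (n = n₀ + ν ξ):
  G: 356 − 1(213.1) = 142.9
  H: 572 − 2(213.1) = 145.9
  E: 0 + 1(213.1) = 213.1
  D: 0 + 1(213.1) = 213.1
  F: 1020 (inert)

213 kmol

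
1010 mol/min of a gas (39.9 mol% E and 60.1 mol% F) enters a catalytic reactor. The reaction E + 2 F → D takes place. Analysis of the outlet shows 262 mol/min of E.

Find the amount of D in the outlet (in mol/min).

141 mol/min

For E: n = n₀ − 1ξ → 262 = 403 − 1ξ, giving ξ = 141 mol/min.
Outlet amounts (n = n₀ + ν ξ):
  E: 403 − 1(141) = 262
  F: 607 − 2(141) = 325
  D: 0 + 1(141) = 141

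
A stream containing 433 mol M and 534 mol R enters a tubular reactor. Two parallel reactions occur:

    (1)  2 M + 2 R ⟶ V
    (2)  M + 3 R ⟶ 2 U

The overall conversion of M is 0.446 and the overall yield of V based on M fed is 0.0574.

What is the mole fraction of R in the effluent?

0.0893

Yield of V: 1ξ₁ / 433 = 0.0574 → ξ₁ = 24.85 mol.
Conversion of M: 2ξ₁ + 1ξ₂ = 0.446 × 433 = 193.1 → ξ₂ = 143.4 mol.
Outlet amounts (n = n₀ + Σ ν·ξ):
  M: 433 − 2(24.85) − 1(143.4) = 239.9
  R: 534 − 2(24.85) − 3(143.4) = 54.06
  V: 0 + 1(24.85) = 24.85
  U: 0 + 2(143.4) = 286.8
Total out = 605.6 mol; y_R = 54.06 / 605.6 = 0.08927.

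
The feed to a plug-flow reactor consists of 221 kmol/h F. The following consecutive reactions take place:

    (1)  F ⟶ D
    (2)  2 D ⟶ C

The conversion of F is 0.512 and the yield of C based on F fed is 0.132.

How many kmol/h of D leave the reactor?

Conversion of F: F consumed = 1ξ₁ = 0.512 × 221 → ξ₁ = 113.2 kmol/h.
Yield of C: 1ξ₂ / 221 = 0.132 → ξ₂ = 29.17 kmol/h.
Outlet amounts (n = n₀ + Σ ν·ξ):
  F: 221 − 1(113.2) = 107.8
  D: 0 + 1(113.2) − 2(29.17) = 54.81
  C: 0 + 1(29.17) = 29.17

54.8 kmol/h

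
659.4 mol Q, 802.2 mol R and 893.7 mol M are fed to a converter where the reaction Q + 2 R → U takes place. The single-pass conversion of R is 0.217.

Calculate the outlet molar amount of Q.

R reacted = 0.217 × 802.2 = 174.1 mol; ν_R = −2, so ξ = 174.1/2 = 87.04 mol.
Outlet amounts (n = n₀ + ν ξ):
  Q: 659.4 − 1(87.04) = 572.4
  R: 802.2 − 2(87.04) = 628.1
  U: 0 + 1(87.04) = 87.04
  M: 893.7 (inert)

572 mol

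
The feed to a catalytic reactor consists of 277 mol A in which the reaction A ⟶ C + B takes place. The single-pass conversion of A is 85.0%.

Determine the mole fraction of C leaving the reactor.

A reacted = 0.85 × 277 = 235.4 mol; ν_A = −1, so ξ = 235.4/1 = 235.4 mol.
Outlet amounts (n = n₀ + ν ξ):
  A: 277 − 1(235.4) = 41.55
  C: 0 + 1(235.4) = 235.4
  B: 0 + 1(235.4) = 235.4
Total out = 512.5 mol; y_C = 235.4 / 512.5 = 0.4595.

0.459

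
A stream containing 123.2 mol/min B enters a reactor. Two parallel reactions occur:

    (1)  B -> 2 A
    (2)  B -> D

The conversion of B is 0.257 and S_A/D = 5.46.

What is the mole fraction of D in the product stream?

Conversion of B: B consumed = 0.257 × 123.2 = 31.66 mol/min = 1ξ₁ + 1ξ₂.
Selectivity: 2ξ₁ / (1ξ₂) = 5.46 → ξ₁ = 2.73 ξ₂.
Substitute: (1·2.73 + 1) ξ₂ = 31.66 → ξ₂ = 8.489 mol/min, ξ₁ = 23.17 mol/min.
Outlet amounts (n = n₀ + Σ ν·ξ):
  B: 123.2 − 1(23.17) − 1(8.489) = 91.54
  A: 0 + 2(23.17) = 46.35
  D: 0 + 1(8.489) = 8.489
Total out = 146.4 mol/min; y_D = 8.489 / 146.4 = 0.05799.

0.058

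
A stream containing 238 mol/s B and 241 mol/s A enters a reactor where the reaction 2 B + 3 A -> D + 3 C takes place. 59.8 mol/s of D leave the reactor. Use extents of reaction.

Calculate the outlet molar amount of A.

For D: n = n₀ + 1ξ → 59.8 = 0 + 1ξ, giving ξ = 59.8 mol/s.
Outlet amounts (n = n₀ + ν ξ):
  B: 238 − 2(59.8) = 118.4
  A: 241 − 3(59.8) = 61.6
  D: 0 + 1(59.8) = 59.8
  C: 0 + 3(59.8) = 179.4

61.6 mol/s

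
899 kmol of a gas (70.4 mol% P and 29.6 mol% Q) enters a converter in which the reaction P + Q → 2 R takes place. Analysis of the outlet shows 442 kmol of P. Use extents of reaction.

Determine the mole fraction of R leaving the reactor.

For P: n = n₀ − 1ξ → 442 = 632.9 − 1ξ, giving ξ = 190.9 kmol.
Outlet amounts (n = n₀ + ν ξ):
  P: 632.9 − 1(190.9) = 442
  Q: 266.1 − 1(190.9) = 75.21
  R: 0 + 2(190.9) = 381.8
Total out = 899 kmol; y_R = 381.8 / 899 = 0.4247.

0.425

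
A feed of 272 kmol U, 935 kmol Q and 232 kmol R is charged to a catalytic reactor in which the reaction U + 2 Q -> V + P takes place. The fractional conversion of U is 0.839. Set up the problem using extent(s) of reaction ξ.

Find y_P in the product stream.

U reacted = 0.839 × 272 = 228.2 kmol; ν_U = −1, so ξ = 228.2/1 = 228.2 kmol.
Outlet amounts (n = n₀ + ν ξ):
  U: 272 − 1(228.2) = 43.79
  Q: 935 − 2(228.2) = 478.6
  V: 0 + 1(228.2) = 228.2
  P: 0 + 1(228.2) = 228.2
  R: 232 (inert)
Total out = 1211 kmol; y_P = 228.2 / 1211 = 0.1885.

0.188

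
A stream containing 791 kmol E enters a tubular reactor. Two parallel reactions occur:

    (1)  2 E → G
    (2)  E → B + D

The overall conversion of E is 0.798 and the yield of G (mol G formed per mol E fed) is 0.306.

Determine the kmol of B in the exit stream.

Yield of G: 1ξ₁ / 791 = 0.306 → ξ₁ = 242 kmol.
Conversion of E: 2ξ₁ + 1ξ₂ = 0.798 × 791 = 631.2 → ξ₂ = 147.1 kmol.
Outlet amounts (n = n₀ + Σ ν·ξ):
  E: 791 − 2(242) − 1(147.1) = 159.8
  G: 0 + 1(242) = 242
  B: 0 + 1(147.1) = 147.1
  D: 0 + 1(147.1) = 147.1

147 kmol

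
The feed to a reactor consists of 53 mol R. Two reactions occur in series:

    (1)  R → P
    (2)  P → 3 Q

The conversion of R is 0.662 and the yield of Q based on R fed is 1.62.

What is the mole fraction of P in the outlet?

Conversion of R: R consumed = 1ξ₁ = 0.662 × 53 → ξ₁ = 35.09 mol.
Yield of Q: 3ξ₂ / 53 = 1.62 → ξ₂ = 28.62 mol.
Outlet amounts (n = n₀ + Σ ν·ξ):
  R: 53 − 1(35.09) = 17.91
  P: 0 + 1(35.09) − 1(28.62) = 6.466
  Q: 0 + 3(28.62) = 85.86
Total out = 110.2 mol; y_P = 6.466 / 110.2 = 0.05865.

0.0587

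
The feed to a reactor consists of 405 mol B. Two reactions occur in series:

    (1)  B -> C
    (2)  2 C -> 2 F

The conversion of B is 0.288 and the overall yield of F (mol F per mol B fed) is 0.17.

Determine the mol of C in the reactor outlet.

47.8 mol

Conversion of B: B consumed = 1ξ₁ = 0.288 × 405 → ξ₁ = 116.6 mol.
Yield of F: 2ξ₂ / 405 = 0.17 → ξ₂ = 34.43 mol.
Outlet amounts (n = n₀ + Σ ν·ξ):
  B: 405 − 1(116.6) = 288.4
  C: 0 + 1(116.6) − 2(34.43) = 47.79
  F: 0 + 2(34.43) = 68.85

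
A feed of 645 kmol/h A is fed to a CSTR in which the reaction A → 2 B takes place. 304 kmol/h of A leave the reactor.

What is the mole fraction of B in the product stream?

For A: n = n₀ − 1ξ → 304 = 645 − 1ξ, giving ξ = 341 kmol/h.
Outlet amounts (n = n₀ + ν ξ):
  A: 645 − 1(341) = 304
  B: 0 + 2(341) = 682
Total out = 986 kmol/h; y_B = 682 / 986 = 0.6917.

0.692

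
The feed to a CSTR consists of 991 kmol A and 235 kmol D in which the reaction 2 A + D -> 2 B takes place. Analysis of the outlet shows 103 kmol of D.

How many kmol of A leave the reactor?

For D: n = n₀ − 1ξ → 103 = 235 − 1ξ, giving ξ = 132 kmol.
Outlet amounts (n = n₀ + ν ξ):
  A: 991 − 2(132) = 727
  D: 235 − 1(132) = 103
  B: 0 + 2(132) = 264

727 kmol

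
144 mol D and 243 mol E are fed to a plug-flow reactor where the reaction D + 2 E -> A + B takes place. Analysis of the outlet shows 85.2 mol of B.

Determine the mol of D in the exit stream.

For B: n = n₀ + 1ξ → 85.2 = 0 + 1ξ, giving ξ = 85.2 mol.
Outlet amounts (n = n₀ + ν ξ):
  D: 144 − 1(85.2) = 58.8
  E: 243 − 2(85.2) = 72.6
  A: 0 + 1(85.2) = 85.2
  B: 0 + 1(85.2) = 85.2

58.8 mol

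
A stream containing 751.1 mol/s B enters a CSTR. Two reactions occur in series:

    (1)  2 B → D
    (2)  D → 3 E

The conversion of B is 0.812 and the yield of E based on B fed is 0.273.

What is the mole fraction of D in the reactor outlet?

0.406

Conversion of B: B consumed = 2ξ₁ = 0.812 × 751.1 → ξ₁ = 304.9 mol/s.
Yield of E: 3ξ₂ / 751.1 = 0.273 → ξ₂ = 68.35 mol/s.
Outlet amounts (n = n₀ + Σ ν·ξ):
  B: 751.1 − 2(304.9) = 141.2
  D: 0 + 1(304.9) − 1(68.35) = 236.6
  E: 0 + 3(68.35) = 205.1
Total out = 582.9 mol/s; y_D = 236.6 / 582.9 = 0.4059.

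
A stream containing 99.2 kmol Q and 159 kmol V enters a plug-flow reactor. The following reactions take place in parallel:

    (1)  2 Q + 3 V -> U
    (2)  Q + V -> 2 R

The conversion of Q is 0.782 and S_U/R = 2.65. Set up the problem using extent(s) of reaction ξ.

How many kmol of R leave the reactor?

Conversion of Q: Q consumed = 0.782 × 99.2 = 77.57 kmol = 2ξ₁ + 1ξ₂.
Selectivity: 1ξ₁ / (2ξ₂) = 2.65 → ξ₁ = 5.3 ξ₂.
Substitute: (2·5.3 + 1) ξ₂ = 77.57 → ξ₂ = 6.687 kmol, ξ₁ = 35.44 kmol.
Outlet amounts (n = n₀ + Σ ν·ξ):
  Q: 99.2 − 2(35.44) − 1(6.687) = 21.63
  V: 159 − 3(35.44) − 1(6.687) = 45.98
  U: 0 + 1(35.44) = 35.44
  R: 0 + 2(6.687) = 13.37

13.4 kmol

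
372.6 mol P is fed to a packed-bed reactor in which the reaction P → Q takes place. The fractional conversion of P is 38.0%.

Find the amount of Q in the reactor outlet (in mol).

P reacted = 0.38 × 372.6 = 141.6 mol; ν_P = −1, so ξ = 141.6/1 = 141.6 mol.
Outlet amounts (n = n₀ + ν ξ):
  P: 372.6 − 1(141.6) = 231
  Q: 0 + 1(141.6) = 141.6

142 mol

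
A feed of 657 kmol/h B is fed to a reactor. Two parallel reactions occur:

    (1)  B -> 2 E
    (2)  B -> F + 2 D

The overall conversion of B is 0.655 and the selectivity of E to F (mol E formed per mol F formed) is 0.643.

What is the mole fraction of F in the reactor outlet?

Conversion of B: B consumed = 0.655 × 657 = 430.3 kmol/h = 1ξ₁ + 1ξ₂.
Selectivity: 2ξ₁ / (1ξ₂) = 0.643 → ξ₁ = 0.3215 ξ₂.
Substitute: (1·0.3215 + 1) ξ₂ = 430.3 → ξ₂ = 325.6 kmol/h, ξ₁ = 104.7 kmol/h.
Outlet amounts (n = n₀ + Σ ν·ξ):
  B: 657 − 1(104.7) − 1(325.6) = 226.7
  E: 0 + 2(104.7) = 209.4
  F: 0 + 1(325.6) = 325.6
  D: 0 + 2(325.6) = 651.3
Total out = 1413 kmol/h; y_F = 325.6 / 1413 = 0.2305.

0.23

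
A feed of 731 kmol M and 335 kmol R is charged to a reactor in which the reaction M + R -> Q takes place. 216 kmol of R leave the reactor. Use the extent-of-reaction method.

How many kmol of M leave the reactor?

612 kmol

For R: n = n₀ − 1ξ → 216 = 335 − 1ξ, giving ξ = 119 kmol.
Outlet amounts (n = n₀ + ν ξ):
  M: 731 − 1(119) = 612
  R: 335 − 1(119) = 216
  Q: 0 + 1(119) = 119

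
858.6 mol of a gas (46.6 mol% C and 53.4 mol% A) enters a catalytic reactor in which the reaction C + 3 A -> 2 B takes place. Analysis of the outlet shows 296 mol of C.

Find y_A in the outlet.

For C: n = n₀ − 1ξ → 296 = 400.1 − 1ξ, giving ξ = 104.1 mol.
Outlet amounts (n = n₀ + ν ξ):
  C: 400.1 − 1(104.1) = 296
  A: 458.5 − 3(104.1) = 146.2
  B: 0 + 2(104.1) = 208.2
Total out = 650.4 mol; y_A = 146.2 / 650.4 = 0.2247.

0.225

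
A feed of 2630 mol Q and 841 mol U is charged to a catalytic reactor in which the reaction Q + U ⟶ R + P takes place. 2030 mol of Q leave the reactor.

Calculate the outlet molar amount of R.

600 mol

For Q: n = n₀ − 1ξ → 2030 = 2630 − 1ξ, giving ξ = 600 mol.
Outlet amounts (n = n₀ + ν ξ):
  Q: 2630 − 1(600) = 2030
  U: 841 − 1(600) = 241
  R: 0 + 1(600) = 600
  P: 0 + 1(600) = 600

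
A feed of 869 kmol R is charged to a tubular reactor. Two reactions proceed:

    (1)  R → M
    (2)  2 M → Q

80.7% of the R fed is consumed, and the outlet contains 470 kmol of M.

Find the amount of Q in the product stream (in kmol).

116 kmol

Conversion of R: R consumed = 1ξ₁ = 0.807 × 869 → ξ₁ = 701.3 kmol.
M balance: n_M = 0 + 1ξ₁ − 2ξ₂ = 470 → ξ₂ = (1·701.3 − 470)/2 = 115.6 kmol.
Outlet amounts (n = n₀ + Σ ν·ξ):
  R: 869 − 1(701.3) = 167.7
  M: 0 + 1(701.3) − 2(115.6) = 470
  Q: 0 + 1(115.6) = 115.6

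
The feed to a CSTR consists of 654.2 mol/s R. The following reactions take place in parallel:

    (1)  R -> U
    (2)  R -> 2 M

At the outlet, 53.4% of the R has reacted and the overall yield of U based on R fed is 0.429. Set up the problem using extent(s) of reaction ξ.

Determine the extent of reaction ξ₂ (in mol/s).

Yield of U: 1ξ₁ / 654.2 = 0.429 → ξ₁ = 280.7 mol/s.
Conversion of R: 1ξ₁ + 1ξ₂ = 0.534 × 654.2 = 349.3 → ξ₂ = 68.69 mol/s.
Outlet amounts (n = n₀ + Σ ν·ξ):
  R: 654.2 − 1(280.7) − 1(68.69) = 304.9
  U: 0 + 1(280.7) = 280.7
  M: 0 + 2(68.69) = 137.4

ξ₂ = 68.7 mol/s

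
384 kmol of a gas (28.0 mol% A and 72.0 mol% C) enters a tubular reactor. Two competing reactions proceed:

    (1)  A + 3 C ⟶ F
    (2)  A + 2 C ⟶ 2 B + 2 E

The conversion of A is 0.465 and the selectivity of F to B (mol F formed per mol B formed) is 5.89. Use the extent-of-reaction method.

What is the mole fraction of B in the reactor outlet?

0.0313

Conversion of A: A consumed = 0.465 × 107.5 = 50 kmol = 1ξ₁ + 1ξ₂.
Selectivity: 1ξ₁ / (2ξ₂) = 5.89 → ξ₁ = 11.78 ξ₂.
Substitute: (1·11.78 + 1) ξ₂ = 50 → ξ₂ = 3.912 kmol, ξ₁ = 46.08 kmol.
Outlet amounts (n = n₀ + Σ ν·ξ):
  A: 107.5 − 1(46.08) − 1(3.912) = 57.52
  C: 276.5 − 3(46.08) − 2(3.912) = 130.4
  F: 0 + 1(46.08) = 46.08
  B: 0 + 2(3.912) = 7.824
  E: 0 + 2(3.912) = 7.824
Total out = 249.7 kmol; y_B = 7.824 / 249.7 = 0.03134.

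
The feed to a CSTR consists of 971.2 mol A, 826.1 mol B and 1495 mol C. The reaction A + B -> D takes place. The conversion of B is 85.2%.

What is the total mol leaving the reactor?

2590 mol

B reacted = 0.852 × 826.1 = 703.8 mol; ν_B = −1, so ξ = 703.8/1 = 703.8 mol.
Outlet amounts (n = n₀ + ν ξ):
  A: 971.2 − 1(703.8) = 267.4
  B: 826.1 − 1(703.8) = 122.3
  D: 0 + 1(703.8) = 703.8
  C: 1495 (inert)
Total out = 267.4 + 122.3 + 703.8 + 1495 = 2588 mol.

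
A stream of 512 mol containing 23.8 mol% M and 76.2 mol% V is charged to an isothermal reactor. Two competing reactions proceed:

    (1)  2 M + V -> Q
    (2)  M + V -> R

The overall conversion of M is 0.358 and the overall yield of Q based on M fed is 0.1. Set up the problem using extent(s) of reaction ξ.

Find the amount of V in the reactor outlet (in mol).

359 mol

Yield of Q: 1ξ₁ / 121.9 = 0.1 → ξ₁ = 12.19 mol.
Conversion of M: 2ξ₁ + 1ξ₂ = 0.358 × 121.9 = 43.62 → ξ₂ = 19.25 mol.
Outlet amounts (n = n₀ + Σ ν·ξ):
  M: 121.9 − 2(12.19) − 1(19.25) = 78.23
  V: 390.1 − 1(12.19) − 1(19.25) = 358.7
  Q: 0 + 1(12.19) = 12.19
  R: 0 + 1(19.25) = 19.25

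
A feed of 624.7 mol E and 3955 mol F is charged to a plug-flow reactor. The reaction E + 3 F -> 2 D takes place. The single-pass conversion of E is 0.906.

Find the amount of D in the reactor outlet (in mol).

E reacted = 0.906 × 624.7 = 566 mol; ν_E = −1, so ξ = 566/1 = 566 mol.
Outlet amounts (n = n₀ + ν ξ):
  E: 624.7 − 1(566) = 58.72
  F: 3955 − 3(566) = 2257
  D: 0 + 2(566) = 1132

1130 mol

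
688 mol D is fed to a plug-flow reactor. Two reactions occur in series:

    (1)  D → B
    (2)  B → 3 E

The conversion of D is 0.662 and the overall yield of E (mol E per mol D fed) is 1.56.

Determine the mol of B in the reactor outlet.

97.7 mol

Conversion of D: D consumed = 1ξ₁ = 0.662 × 688 → ξ₁ = 455.5 mol.
Yield of E: 3ξ₂ / 688 = 1.56 → ξ₂ = 357.8 mol.
Outlet amounts (n = n₀ + Σ ν·ξ):
  D: 688 − 1(455.5) = 232.5
  B: 0 + 1(455.5) − 1(357.8) = 97.7
  E: 0 + 3(357.8) = 1073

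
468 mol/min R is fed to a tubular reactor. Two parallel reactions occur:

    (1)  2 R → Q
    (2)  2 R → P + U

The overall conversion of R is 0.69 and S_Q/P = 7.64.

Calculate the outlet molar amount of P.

Conversion of R: R consumed = 0.69 × 468 = 322.9 mol/min = 2ξ₁ + 2ξ₂.
Selectivity: 1ξ₁ / (1ξ₂) = 7.64 → ξ₁ = 7.64 ξ₂.
Substitute: (2·7.64 + 2) ξ₂ = 322.9 → ξ₂ = 18.69 mol/min, ξ₁ = 142.8 mol/min.
Outlet amounts (n = n₀ + Σ ν·ξ):
  R: 468 − 2(142.8) − 2(18.69) = 145.1
  Q: 0 + 1(142.8) = 142.8
  P: 0 + 1(18.69) = 18.69
  U: 0 + 1(18.69) = 18.69

18.7 mol/min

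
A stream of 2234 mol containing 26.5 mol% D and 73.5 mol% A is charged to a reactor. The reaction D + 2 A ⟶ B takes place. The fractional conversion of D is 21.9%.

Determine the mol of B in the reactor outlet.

D reacted = 0.219 × 592 = 129.7 mol; ν_D = −1, so ξ = 129.7/1 = 129.7 mol.
Outlet amounts (n = n₀ + ν ξ):
  D: 592 − 1(129.7) = 462.4
  A: 1642 − 2(129.7) = 1383
  B: 0 + 1(129.7) = 129.7

130 mol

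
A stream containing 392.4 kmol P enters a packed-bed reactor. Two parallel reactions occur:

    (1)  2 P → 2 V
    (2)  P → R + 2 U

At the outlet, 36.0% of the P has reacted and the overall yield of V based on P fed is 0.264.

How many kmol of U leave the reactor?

75.3 kmol

Yield of V: 2ξ₁ / 392.4 = 0.264 → ξ₁ = 51.8 kmol.
Conversion of P: 2ξ₁ + 1ξ₂ = 0.36 × 392.4 = 141.3 → ξ₂ = 37.67 kmol.
Outlet amounts (n = n₀ + Σ ν·ξ):
  P: 392.4 − 2(51.8) − 1(37.67) = 251.1
  V: 0 + 2(51.8) = 103.6
  R: 0 + 1(37.67) = 37.67
  U: 0 + 2(37.67) = 75.34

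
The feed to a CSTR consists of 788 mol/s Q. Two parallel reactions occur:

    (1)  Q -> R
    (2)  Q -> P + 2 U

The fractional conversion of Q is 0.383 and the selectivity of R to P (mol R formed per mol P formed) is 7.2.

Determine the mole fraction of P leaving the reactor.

0.0427

Conversion of Q: Q consumed = 0.383 × 788 = 301.8 mol/s = 1ξ₁ + 1ξ₂.
Selectivity: 1ξ₁ / (1ξ₂) = 7.2 → ξ₁ = 7.2 ξ₂.
Substitute: (1·7.2 + 1) ξ₂ = 301.8 → ξ₂ = 36.81 mol/s, ξ₁ = 265 mol/s.
Outlet amounts (n = n₀ + Σ ν·ξ):
  Q: 788 − 1(265) − 1(36.81) = 486.2
  R: 0 + 1(265) = 265
  P: 0 + 1(36.81) = 36.81
  U: 0 + 2(36.81) = 73.61
Total out = 861.6 mol/s; y_P = 36.81 / 861.6 = 0.04272.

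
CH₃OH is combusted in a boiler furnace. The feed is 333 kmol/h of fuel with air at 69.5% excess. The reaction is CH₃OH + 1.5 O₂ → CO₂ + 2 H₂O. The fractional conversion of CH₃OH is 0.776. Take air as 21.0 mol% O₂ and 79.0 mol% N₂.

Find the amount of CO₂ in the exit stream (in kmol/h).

258 kmol/h

Stoichiometric O₂ = 1.5 × 333 = 499.5 kmol/h; O₂ fed = 499.5 × 1.695 = 846.7 kmol/h.
N₂ fed = 846.7 × 79/21 = 3185 kmol/h.
Fuel reacted = 0.776 × 333 → ξ = 258.4 kmol/h.
Outlet (n = n₀ + ν ξ):
  CH₃OH: 333 − 1(258.4) = 74.59
  O₂: 846.7 − 1.5(258.4) = 459
  N₂: 3185 (inert)
  CO₂: 0 + 1(258.4) = 258.4
  H₂O: 0 + 2(258.4) = 516.8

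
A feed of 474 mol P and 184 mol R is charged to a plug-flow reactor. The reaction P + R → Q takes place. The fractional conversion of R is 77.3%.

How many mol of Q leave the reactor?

142 mol

R reacted = 0.773 × 184 = 142.2 mol; ν_R = −1, so ξ = 142.2/1 = 142.2 mol.
Outlet amounts (n = n₀ + ν ξ):
  P: 474 − 1(142.2) = 331.8
  R: 184 − 1(142.2) = 41.77
  Q: 0 + 1(142.2) = 142.2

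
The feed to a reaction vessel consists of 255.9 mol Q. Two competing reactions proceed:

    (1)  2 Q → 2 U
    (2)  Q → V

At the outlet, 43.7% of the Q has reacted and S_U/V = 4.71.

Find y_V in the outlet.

0.0765

Conversion of Q: Q consumed = 0.437 × 255.9 = 111.8 mol = 2ξ₁ + 1ξ₂.
Selectivity: 2ξ₁ / (1ξ₂) = 4.71 → ξ₁ = 2.355 ξ₂.
Substitute: (2·2.355 + 1) ξ₂ = 111.8 → ξ₂ = 19.58 mol, ξ₁ = 46.12 mol.
Outlet amounts (n = n₀ + Σ ν·ξ):
  Q: 255.9 − 2(46.12) − 1(19.58) = 144.1
  U: 0 + 2(46.12) = 92.24
  V: 0 + 1(19.58) = 19.58
Total out = 255.9 mol; y_V = 19.58 / 255.9 = 0.07653.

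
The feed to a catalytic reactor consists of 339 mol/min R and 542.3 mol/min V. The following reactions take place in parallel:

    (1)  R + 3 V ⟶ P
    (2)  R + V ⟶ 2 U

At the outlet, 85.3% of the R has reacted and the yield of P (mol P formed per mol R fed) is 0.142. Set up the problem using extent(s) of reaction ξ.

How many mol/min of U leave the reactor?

Yield of P: 1ξ₁ / 339 = 0.142 → ξ₁ = 48.14 mol/min.
Conversion of R: 1ξ₁ + 1ξ₂ = 0.853 × 339 = 289.2 → ξ₂ = 241 mol/min.
Outlet amounts (n = n₀ + Σ ν·ξ):
  R: 339 − 1(48.14) − 1(241) = 49.83
  V: 542.3 − 3(48.14) − 1(241) = 156.9
  P: 0 + 1(48.14) = 48.14
  U: 0 + 2(241) = 482.1

482 mol/min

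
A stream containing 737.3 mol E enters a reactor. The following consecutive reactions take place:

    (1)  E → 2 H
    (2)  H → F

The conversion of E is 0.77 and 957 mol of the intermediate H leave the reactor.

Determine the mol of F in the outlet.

178 mol

Conversion of E: E consumed = 1ξ₁ = 0.77 × 737.3 → ξ₁ = 567.7 mol.
H balance: n_H = 0 + 2ξ₁ − 1ξ₂ = 957 → ξ₂ = (2·567.7 − 957)/1 = 178.4 mol.
Outlet amounts (n = n₀ + Σ ν·ξ):
  E: 737.3 − 1(567.7) = 169.6
  H: 0 + 2(567.7) − 1(178.4) = 957
  F: 0 + 1(178.4) = 178.4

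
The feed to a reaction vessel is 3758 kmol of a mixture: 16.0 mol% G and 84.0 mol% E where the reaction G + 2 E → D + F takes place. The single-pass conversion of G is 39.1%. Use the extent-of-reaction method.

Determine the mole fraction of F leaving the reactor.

0.0667

G reacted = 0.391 × 601.3 = 235.1 kmol; ν_G = −1, so ξ = 235.1/1 = 235.1 kmol.
Outlet amounts (n = n₀ + ν ξ):
  G: 601.3 − 1(235.1) = 366.2
  E: 3157 − 2(235.1) = 2687
  D: 0 + 1(235.1) = 235.1
  F: 0 + 1(235.1) = 235.1
Total out = 3523 kmol; y_F = 235.1 / 3523 = 0.06673.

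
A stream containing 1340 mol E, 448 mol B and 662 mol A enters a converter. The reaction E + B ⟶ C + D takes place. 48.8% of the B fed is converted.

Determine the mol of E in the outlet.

1120 mol

B reacted = 0.488 × 448 = 218.6 mol; ν_B = −1, so ξ = 218.6/1 = 218.6 mol.
Outlet amounts (n = n₀ + ν ξ):
  E: 1340 − 1(218.6) = 1121
  B: 448 − 1(218.6) = 229.4
  C: 0 + 1(218.6) = 218.6
  D: 0 + 1(218.6) = 218.6
  A: 662 (inert)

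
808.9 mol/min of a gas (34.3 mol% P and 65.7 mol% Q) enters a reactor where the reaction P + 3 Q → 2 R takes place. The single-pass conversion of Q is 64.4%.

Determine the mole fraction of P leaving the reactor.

0.281

Q reacted = 0.644 × 531.4 = 342.3 mol/min; ν_Q = −3, so ξ = 342.3/3 = 114.1 mol/min.
Outlet amounts (n = n₀ + ν ξ):
  P: 277.5 − 1(114.1) = 163.4
  Q: 531.4 − 3(114.1) = 189.2
  R: 0 + 2(114.1) = 228.2
Total out = 580.7 mol/min; y_P = 163.4 / 580.7 = 0.2813.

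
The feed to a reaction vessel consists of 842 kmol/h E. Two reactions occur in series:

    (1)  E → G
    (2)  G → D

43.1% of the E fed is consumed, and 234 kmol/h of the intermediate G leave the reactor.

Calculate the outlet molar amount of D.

Conversion of E: E consumed = 1ξ₁ = 0.431 × 842 → ξ₁ = 362.9 kmol/h.
G balance: n_G = 0 + 1ξ₁ − 1ξ₂ = 234 → ξ₂ = (1·362.9 − 234)/1 = 128.9 kmol/h.
Outlet amounts (n = n₀ + Σ ν·ξ):
  E: 842 − 1(362.9) = 479.1
  G: 0 + 1(362.9) − 1(128.9) = 234
  D: 0 + 1(128.9) = 128.9

129 kmol/h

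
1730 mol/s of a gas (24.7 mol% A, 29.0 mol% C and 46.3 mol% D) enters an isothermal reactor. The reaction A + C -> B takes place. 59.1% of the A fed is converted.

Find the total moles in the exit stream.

A reacted = 0.591 × 427.3 = 252.5 mol/s; ν_A = −1, so ξ = 252.5/1 = 252.5 mol/s.
Outlet amounts (n = n₀ + ν ξ):
  A: 427.3 − 1(252.5) = 174.8
  C: 501.7 − 1(252.5) = 249.2
  B: 0 + 1(252.5) = 252.5
  D: 801 (inert)
Total out = 174.8 + 249.2 + 252.5 + 801 = 1477 mol/s.

1480 mol/s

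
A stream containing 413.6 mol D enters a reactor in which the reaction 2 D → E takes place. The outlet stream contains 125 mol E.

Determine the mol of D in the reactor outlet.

For E: n = n₀ + 1ξ → 125 = 0 + 1ξ, giving ξ = 125 mol.
Outlet amounts (n = n₀ + ν ξ):
  D: 413.6 − 2(125) = 163.6
  E: 0 + 1(125) = 125

164 mol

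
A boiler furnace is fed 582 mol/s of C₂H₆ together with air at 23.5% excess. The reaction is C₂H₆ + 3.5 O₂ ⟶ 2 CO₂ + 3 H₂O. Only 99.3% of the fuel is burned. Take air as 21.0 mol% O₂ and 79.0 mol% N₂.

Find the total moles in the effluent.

Stoichiometric O₂ = 3.5 × 582 = 2037 mol/s; O₂ fed = 2037 × 1.235 = 2516 mol/s.
N₂ fed = 2516 × 79/21 = 9464 mol/s.
Fuel reacted = 0.993 × 582 → ξ = 577.9 mol/s.
Outlet (n = n₀ + ν ξ):
  C₂H₆: 582 − 1(577.9) = 4.074
  O₂: 2516 − 3.5(577.9) = 493
  N₂: 9464 (inert)
  CO₂: 0 + 2(577.9) = 1156
  H₂O: 0 + 3(577.9) = 1734
Total out = 4.074 + 493 + 9464 + 1156 + 1734 = 12850 mol/s.

12900 mol/s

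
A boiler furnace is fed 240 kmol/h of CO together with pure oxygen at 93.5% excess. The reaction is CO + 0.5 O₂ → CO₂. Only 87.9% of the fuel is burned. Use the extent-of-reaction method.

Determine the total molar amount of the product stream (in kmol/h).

Stoichiometric O₂ = 0.5 × 240 = 120 kmol/h; O₂ fed = 120 × 1.935 = 232.2 kmol/h.
Fuel reacted = 0.879 × 240 → ξ = 211 kmol/h.
Outlet (n = n₀ + ν ξ):
  CO: 240 − 1(211) = 29.04
  O₂: 232.2 − 0.5(211) = 126.7
  CO₂: 0 + 1(211) = 211
Total out = 29.04 + 126.7 + 211 = 366.7 kmol/h.

367 kmol/h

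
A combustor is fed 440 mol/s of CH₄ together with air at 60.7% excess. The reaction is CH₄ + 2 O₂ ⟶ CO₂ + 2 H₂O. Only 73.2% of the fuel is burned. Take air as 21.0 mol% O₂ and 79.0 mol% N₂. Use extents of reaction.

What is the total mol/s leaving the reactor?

Stoichiometric O₂ = 2 × 440 = 880 mol/s; O₂ fed = 880 × 1.607 = 1414 mol/s.
N₂ fed = 1414 × 79/21 = 5320 mol/s.
Fuel reacted = 0.732 × 440 → ξ = 322.1 mol/s.
Outlet (n = n₀ + ν ξ):
  CH₄: 440 − 1(322.1) = 117.9
  O₂: 1414 − 2(322.1) = 770
  N₂: 5320 (inert)
  CO₂: 0 + 1(322.1) = 322.1
  H₂O: 0 + 2(322.1) = 644.2
Total out = 117.9 + 770 + 5320 + 322.1 + 644.2 = 7174 mol/s.

7170 mol/s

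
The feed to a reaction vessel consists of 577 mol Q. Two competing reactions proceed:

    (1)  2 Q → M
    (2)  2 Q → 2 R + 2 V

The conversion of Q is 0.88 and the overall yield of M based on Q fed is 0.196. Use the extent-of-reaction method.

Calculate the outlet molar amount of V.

Yield of M: 1ξ₁ / 577 = 0.196 → ξ₁ = 113.1 mol.
Conversion of Q: 2ξ₁ + 2ξ₂ = 0.88 × 577 = 507.8 → ξ₂ = 140.8 mol.
Outlet amounts (n = n₀ + Σ ν·ξ):
  Q: 577 − 2(113.1) − 2(140.8) = 69.24
  M: 0 + 1(113.1) = 113.1
  R: 0 + 2(140.8) = 281.6
  V: 0 + 2(140.8) = 281.6

282 mol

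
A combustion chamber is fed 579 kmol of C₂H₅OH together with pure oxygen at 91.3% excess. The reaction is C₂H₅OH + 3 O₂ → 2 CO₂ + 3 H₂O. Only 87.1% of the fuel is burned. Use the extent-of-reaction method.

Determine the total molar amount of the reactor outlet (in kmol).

4410 kmol

Stoichiometric O₂ = 3 × 579 = 1737 kmol; O₂ fed = 1737 × 1.913 = 3323 kmol.
Fuel reacted = 0.871 × 579 → ξ = 504.3 kmol.
Outlet (n = n₀ + ν ξ):
  C₂H₅OH: 579 − 1(504.3) = 74.69
  O₂: 3323 − 3(504.3) = 1810
  CO₂: 0 + 2(504.3) = 1009
  H₂O: 0 + 3(504.3) = 1513
Total out = 74.69 + 1810 + 1009 + 1513 = 4406 kmol.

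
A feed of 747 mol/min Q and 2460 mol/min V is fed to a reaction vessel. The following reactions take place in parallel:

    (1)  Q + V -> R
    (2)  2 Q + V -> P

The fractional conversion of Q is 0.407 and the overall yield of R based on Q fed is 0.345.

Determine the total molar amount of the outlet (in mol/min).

Yield of R: 1ξ₁ / 747 = 0.345 → ξ₁ = 257.7 mol/min.
Conversion of Q: 1ξ₁ + 2ξ₂ = 0.407 × 747 = 304 → ξ₂ = 23.16 mol/min.
Outlet amounts (n = n₀ + Σ ν·ξ):
  Q: 747 − 1(257.7) − 2(23.16) = 443
  V: 2460 − 1(257.7) − 1(23.16) = 2179
  R: 0 + 1(257.7) = 257.7
  P: 0 + 1(23.16) = 23.16
Total out = 443 + 2179 + 257.7 + 23.16 = 2903 mol/min.

2900 mol/min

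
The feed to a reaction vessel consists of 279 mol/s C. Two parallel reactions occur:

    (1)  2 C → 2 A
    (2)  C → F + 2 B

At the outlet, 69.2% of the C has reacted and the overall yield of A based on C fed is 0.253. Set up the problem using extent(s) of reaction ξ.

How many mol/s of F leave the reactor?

Yield of A: 2ξ₁ / 279 = 0.253 → ξ₁ = 35.29 mol/s.
Conversion of C: 2ξ₁ + 1ξ₂ = 0.692 × 279 = 193.1 → ξ₂ = 122.5 mol/s.
Outlet amounts (n = n₀ + Σ ν·ξ):
  C: 279 − 2(35.29) − 1(122.5) = 85.93
  A: 0 + 2(35.29) = 70.59
  F: 0 + 1(122.5) = 122.5
  B: 0 + 2(122.5) = 245

122 mol/s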